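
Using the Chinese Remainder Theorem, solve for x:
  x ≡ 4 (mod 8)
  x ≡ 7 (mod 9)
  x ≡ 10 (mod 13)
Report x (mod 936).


Moduli 8, 9, 13 are pairwise coprime; by CRT there is a unique solution modulo M = 8 · 9 · 13 = 936.
Solve pairwise, accumulating the modulus:
  Start with x ≡ 4 (mod 8).
  Combine with x ≡ 7 (mod 9): since gcd(8, 9) = 1, we get a unique residue mod 72.
    Write x = 4 + 8·t and substitute into x ≡ 7 (mod 9): 8·t ≡ 7 − 4 = 3 (mod 9).
    The inverse of 8 mod 9 is 8 (since 8·8 = 64 = 7·9 + 1), so t ≡ 8·3 = 24 ≡ 6 (mod 9).
    Then x = 4 + 8·6 = 52, valid modulo lcm(8, 9) = 72: x ≡ 52 (mod 72).
  Combine with x ≡ 10 (mod 13): since gcd(72, 13) = 1, we get a unique residue mod 936.
    Write x = 52 + 72·t and substitute into x ≡ 10 (mod 13): 72·t ≡ 10 − 52 = -42 (mod 13).
    Reduce coefficients mod 13: 7·t ≡ 10 (mod 13).
    The inverse of 7 mod 13 is 2 (since 7·2 = 14 = 1·13 + 1), so t ≡ 2·10 = 20 ≡ 7 (mod 13).
    Then x = 52 + 72·7 = 556, valid modulo lcm(72, 13) = 936: x ≡ 556 (mod 936).
Verify: 556 mod 8 = 4 ✓, 556 mod 9 = 7 ✓, 556 mod 13 = 10 ✓.

x ≡ 556 (mod 936).


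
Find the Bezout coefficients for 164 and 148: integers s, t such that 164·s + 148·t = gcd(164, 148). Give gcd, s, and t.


Euclidean algorithm on (164, 148) — divide until remainder is 0:
  164 = 1 · 148 + 16
  148 = 9 · 16 + 4
  16 = 4 · 4 + 0
gcd(164, 148) = 4.
Track Bezout coefficients alongside the remainders: start with r₀ = 164 = a·1 + b·0 (s = 1, t = 0) and r₁ = 148 = a·0 + b·1 (s = 0, t = 1); each new remainder r_{k+1} = r_{k-1} − q_k·r_k inherits s_{k+1} = s_{k-1} − q_k·s_k, t_{k+1} = t_{k-1} − q_k·t_k, so r_k = a·s_k + b·t_k at every step:
  q = 1: r = 16, s = 1 − 1·0 = 1, t = 0 − 1·1 = -1  (check: 164·1 + 148·(-1) = 16)
  q = 9: r = 4, s = 0 − 9·1 = -9, t = 1 − 9·(-1) = 10  (check: 164·(-9) + 148·10 = 4)
The row with r = 4 (the gcd) gives the Bezout coefficients s = -9, t = 10.
Result: 164 · (-9) + 148 · (10) = 4.

gcd(164, 148) = 4; s = -9, t = 10 (check: 164·(-9) + 148·10 = 4).


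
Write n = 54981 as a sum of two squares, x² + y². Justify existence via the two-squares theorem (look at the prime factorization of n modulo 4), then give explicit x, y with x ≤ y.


Step 1: Factor n = 54981 = 3^2 · 41 · 149.
Step 2: Check the mod-4 condition on each prime factor: 3 ≡ 3 (mod 4), exponent 2 (must be even); 41 ≡ 1 (mod 4), exponent 1; 149 ≡ 1 (mod 4), exponent 1.
All primes ≡ 3 (mod 4) appear to even exponent (or don't appear), so by the two-squares theorem n IS expressible as a sum of two squares.
Step 3: Build a representation. Group n = k² · m with k = 3 and m = 41 · 149 = 6109 (a product of primes ≡ 1 (mod 4)); a representation of m scales to one of n via (k·x)² + (k·y)² = k²(x² + y²). Each prime p ≡ 1 (mod 4) is itself a sum of two squares; find a² by testing p − a² for a perfect square:
  41: 41 − 1² = 40, 41 − 2² = 37, 41 − 3² = 32, 41 − 4² = 25 = 5² ⇒ 41 = 4² + 5².
  149: 149 − 1² = 148, 149 − 2² = 145, 149 − 3² = 140, 149 − 4² = 133, 149 − 5² = 124, 149 − 6² = 113, 149 − 7² = 100 = 10² ⇒ 149 = 7² + 10².
  Combine using the Brahmagupta–Fibonacci identity (a² + b²)(c² + d²) = (ac − bd)² + (ad + bc)² = (ac + bd)² + (ad − bc)²:
  41 · 149 = 6109: from (4² + 5²)(7² + 10²), take (4·7 − 5·10, 4·10 + 5·7) = (28 − 50, 40 + 35) = (-22, 75); dropping signs (only squares matter) gives (22, 75); check 22² + 75² = 484 + 5625 = 6109 ✓.
  Scale by k = 3: (3·22, 3·75) = (66, 225).
Step 4: Order so x ≤ y and verify: 66² + 225² = 4356 + 50625 = 54981 = n. ✓

n = 54981 = 66² + 225² (one valid representation with x ≤ y).


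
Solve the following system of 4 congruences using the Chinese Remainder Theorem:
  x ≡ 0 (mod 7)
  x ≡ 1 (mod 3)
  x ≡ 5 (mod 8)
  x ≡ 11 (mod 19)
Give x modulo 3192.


Product of moduli M = 7 · 3 · 8 · 19 = 3192.
Merge one congruence at a time:
  Start: x ≡ 0 (mod 7).
  Combine with x ≡ 1 (mod 3); new modulus lcm = 21.
    Write x = 0 + 7·t and substitute into x ≡ 1 (mod 3): 7·t ≡ 1 − 0 = 1 (mod 3).
    Reduce coefficients mod 3: 1·t ≡ 1 (mod 3).
    So t ≡ 1 (mod 3).
    Then x = 0 + 7·1 = 7, valid modulo lcm(7, 3) = 21: x ≡ 7 (mod 21).
  Combine with x ≡ 5 (mod 8); new modulus lcm = 168.
    Write x = 7 + 21·t and substitute into x ≡ 5 (mod 8): 21·t ≡ 5 − 7 = -2 (mod 8).
    Reduce coefficients mod 8: 5·t ≡ 6 (mod 8).
    The inverse of 5 mod 8 is 5 (since 5·5 = 25 = 3·8 + 1), so t ≡ 5·6 = 30 ≡ 6 (mod 8).
    Then x = 7 + 21·6 = 133, valid modulo lcm(21, 8) = 168: x ≡ 133 (mod 168).
  Combine with x ≡ 11 (mod 19); new modulus lcm = 3192.
    Write x = 133 + 168·t and substitute into x ≡ 11 (mod 19): 168·t ≡ 11 − 133 = -122 (mod 19).
    Reduce coefficients mod 19: 16·t ≡ 11 (mod 19).
    The inverse of 16 mod 19 is 6 (since 16·6 = 96 = 5·19 + 1), so t ≡ 6·11 = 66 ≡ 9 (mod 19).
    Then x = 133 + 168·9 = 1645, valid modulo lcm(168, 19) = 3192: x ≡ 1645 (mod 3192).
Verify against each original: 1645 mod 7 = 0, 1645 mod 3 = 1, 1645 mod 8 = 5, 1645 mod 19 = 11.

x ≡ 1645 (mod 3192).


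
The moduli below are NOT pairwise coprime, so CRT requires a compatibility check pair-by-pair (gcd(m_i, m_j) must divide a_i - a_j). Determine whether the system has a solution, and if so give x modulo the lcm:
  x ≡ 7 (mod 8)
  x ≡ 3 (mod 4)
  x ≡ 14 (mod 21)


Moduli 8, 4, 21 are not pairwise coprime, so CRT works modulo lcm(m_i) when all pairwise compatibility conditions hold.
Pairwise compatibility: gcd(m_i, m_j) must divide a_i - a_j for every pair.
Merge one congruence at a time:
  Start: x ≡ 7 (mod 8).
  Combine with x ≡ 3 (mod 4): gcd(8, 4) = 4; 3 - 7 = -4, which IS divisible by 4, so compatible.
    Write x = 7 + 8·t and substitute into x ≡ 3 (mod 4): 8·t ≡ 3 − 7 = -4 (mod 4).
    Divide the congruence (and modulus) by g = 4: 2·t ≡ -1 (mod 1).
    Modulo 1 every t works; take t = 0.
    Then x = 7 + 8·0 = 7, valid modulo lcm(8, 4) = 8: x ≡ 7 (mod 8).
  Combine with x ≡ 14 (mod 21): gcd(8, 21) = 1; 14 - 7 = 7, which IS divisible by 1, so compatible.
    Write x = 7 + 8·t and substitute into x ≡ 14 (mod 21): 8·t ≡ 14 − 7 = 7 (mod 21).
    The inverse of 8 mod 21 is 8 (since 8·8 = 64 = 3·21 + 1), so t ≡ 8·7 = 56 ≡ 14 (mod 21).
    Then x = 7 + 8·14 = 119, valid modulo lcm(8, 21) = 168: x ≡ 119 (mod 168).
Verify: 119 mod 8 = 7, 119 mod 4 = 3, 119 mod 21 = 14.

x ≡ 119 (mod 168).


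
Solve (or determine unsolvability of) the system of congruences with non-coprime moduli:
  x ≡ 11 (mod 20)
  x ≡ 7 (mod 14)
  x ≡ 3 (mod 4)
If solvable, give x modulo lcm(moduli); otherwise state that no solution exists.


Moduli 20, 14, 4 are not pairwise coprime, so CRT works modulo lcm(m_i) when all pairwise compatibility conditions hold.
Pairwise compatibility: gcd(m_i, m_j) must divide a_i - a_j for every pair.
Merge one congruence at a time:
  Start: x ≡ 11 (mod 20).
  Combine with x ≡ 7 (mod 14): gcd(20, 14) = 2; 7 - 11 = -4, which IS divisible by 2, so compatible.
    Write x = 11 + 20·t and substitute into x ≡ 7 (mod 14): 20·t ≡ 7 − 11 = -4 (mod 14).
    Divide the congruence (and modulus) by g = 2: 10·t ≡ -2 (mod 7).
    Reduce coefficients mod 7: 3·t ≡ 5 (mod 7).
    The inverse of 3 mod 7 is 5 (since 3·5 = 15 = 2·7 + 1), so t ≡ 5·5 = 25 ≡ 4 (mod 7).
    Then x = 11 + 20·4 = 91, valid modulo lcm(20, 14) = 140: x ≡ 91 (mod 140).
  Combine with x ≡ 3 (mod 4): gcd(140, 4) = 4; 3 - 91 = -88, which IS divisible by 4, so compatible.
    Write x = 91 + 140·t and substitute into x ≡ 3 (mod 4): 140·t ≡ 3 − 91 = -88 (mod 4).
    Divide the congruence (and modulus) by g = 4: 35·t ≡ -22 (mod 1).
    Modulo 1 every t works; take t = 0.
    Then x = 91 + 140·0 = 91, valid modulo lcm(140, 4) = 140: x ≡ 91 (mod 140).
Verify: 91 mod 20 = 11, 91 mod 14 = 7, 91 mod 4 = 3.

x ≡ 91 (mod 140).


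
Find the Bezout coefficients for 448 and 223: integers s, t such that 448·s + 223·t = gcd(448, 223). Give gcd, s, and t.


Euclidean algorithm on (448, 223) — divide until remainder is 0:
  448 = 2 · 223 + 2
  223 = 111 · 2 + 1
  2 = 2 · 1 + 0
gcd(448, 223) = 1.
Track Bezout coefficients alongside the remainders: start with r₀ = 448 = a·1 + b·0 (s = 1, t = 0) and r₁ = 223 = a·0 + b·1 (s = 0, t = 1); each new remainder r_{k+1} = r_{k-1} − q_k·r_k inherits s_{k+1} = s_{k-1} − q_k·s_k, t_{k+1} = t_{k-1} − q_k·t_k, so r_k = a·s_k + b·t_k at every step:
  q = 2: r = 2, s = 1 − 2·0 = 1, t = 0 − 2·1 = -2  (check: 448·1 + 223·(-2) = 2)
  q = 111: r = 1, s = 0 − 111·1 = -111, t = 1 − 111·(-2) = 223  (check: 448·(-111) + 223·223 = 1)
The row with r = 1 (the gcd) gives the Bezout coefficients s = -111, t = 223.
Result: 448 · (-111) + 223 · (223) = 1.

gcd(448, 223) = 1; s = -111, t = 223 (check: 448·(-111) + 223·223 = 1).


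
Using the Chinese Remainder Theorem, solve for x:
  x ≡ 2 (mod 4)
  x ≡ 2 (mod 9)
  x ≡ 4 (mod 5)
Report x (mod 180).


Moduli 4, 9, 5 are pairwise coprime; by CRT there is a unique solution modulo M = 4 · 9 · 5 = 180.
Solve pairwise, accumulating the modulus:
  Start with x ≡ 2 (mod 4).
  Combine with x ≡ 2 (mod 9): since gcd(4, 9) = 1, we get a unique residue mod 36.
    Write x = 2 + 4·t and substitute into x ≡ 2 (mod 9): 4·t ≡ 2 − 2 = 0 (mod 9).
    The inverse of 4 mod 9 is 7 (since 4·7 = 28 = 3·9 + 1), so t ≡ 7·0 = 0 ≡ 0 (mod 9).
    Then x = 2 + 4·0 = 2, valid modulo lcm(4, 9) = 36: x ≡ 2 (mod 36).
  Combine with x ≡ 4 (mod 5): since gcd(36, 5) = 1, we get a unique residue mod 180.
    Write x = 2 + 36·t and substitute into x ≡ 4 (mod 5): 36·t ≡ 4 − 2 = 2 (mod 5).
    Reduce coefficients mod 5: 1·t ≡ 2 (mod 5).
    So t ≡ 2 (mod 5).
    Then x = 2 + 36·2 = 74, valid modulo lcm(36, 5) = 180: x ≡ 74 (mod 180).
Verify: 74 mod 4 = 2 ✓, 74 mod 9 = 2 ✓, 74 mod 5 = 4 ✓.

x ≡ 74 (mod 180).


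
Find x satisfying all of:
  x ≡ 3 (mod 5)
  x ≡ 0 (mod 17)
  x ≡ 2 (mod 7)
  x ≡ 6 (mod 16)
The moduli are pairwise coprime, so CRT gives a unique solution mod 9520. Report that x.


Product of moduli M = 5 · 17 · 7 · 16 = 9520.
Merge one congruence at a time:
  Start: x ≡ 3 (mod 5).
  Combine with x ≡ 0 (mod 17); new modulus lcm = 85.
    Write x = 3 + 5·t and substitute into x ≡ 0 (mod 17): 5·t ≡ 0 − 3 = -3 (mod 17).
    Reduce coefficients mod 17: 5·t ≡ 14 (mod 17).
    The inverse of 5 mod 17 is 7 (since 5·7 = 35 = 2·17 + 1), so t ≡ 7·14 = 98 ≡ 13 (mod 17).
    Then x = 3 + 5·13 = 68, valid modulo lcm(5, 17) = 85: x ≡ 68 (mod 85).
  Combine with x ≡ 2 (mod 7); new modulus lcm = 595.
    Write x = 68 + 85·t and substitute into x ≡ 2 (mod 7): 85·t ≡ 2 − 68 = -66 (mod 7).
    Reduce coefficients mod 7: 1·t ≡ 4 (mod 7).
    So t ≡ 4 (mod 7).
    Then x = 68 + 85·4 = 408, valid modulo lcm(85, 7) = 595: x ≡ 408 (mod 595).
  Combine with x ≡ 6 (mod 16); new modulus lcm = 9520.
    Write x = 408 + 595·t and substitute into x ≡ 6 (mod 16): 595·t ≡ 6 − 408 = -402 (mod 16).
    Reduce coefficients mod 16: 3·t ≡ 14 (mod 16).
    The inverse of 3 mod 16 is 11 (since 3·11 = 33 = 2·16 + 1), so t ≡ 11·14 = 154 ≡ 10 (mod 16).
    Then x = 408 + 595·10 = 6358, valid modulo lcm(595, 16) = 9520: x ≡ 6358 (mod 9520).
Verify against each original: 6358 mod 5 = 3, 6358 mod 17 = 0, 6358 mod 7 = 2, 6358 mod 16 = 6.

x ≡ 6358 (mod 9520).


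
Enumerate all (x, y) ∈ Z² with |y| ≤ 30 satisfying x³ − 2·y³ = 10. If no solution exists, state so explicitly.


The equation is x³ - 2y³ = 10. For fixed y, x³ = 2·y³ + 10, so a solution requires the RHS to be a perfect cube.
Strategy: iterate y from -30 to 30, compute RHS = 2·y³ + 10, and check whether it is a (positive or negative) perfect cube.
Check small values of y:
  y = 0: RHS = 10 is not a perfect cube.
  y = 1: RHS = 12 is not a perfect cube.
  y = -1: RHS = 8 = (2)³ ⇒ x = 2 works.
  y = 2: RHS = 26 is not a perfect cube.
  y = -2: RHS = -6 is not a perfect cube.
  y = 3: RHS = 64 = (4)³ ⇒ x = 4 works.
  y = -3: RHS = -44 is not a perfect cube.
Continuing the search up to |y| = 30 finds no further solutions beyond those listed.
Collected solutions: (2, -1), (4, 3).

Solutions (with |y| ≤ 30): (2, -1), (4, 3).


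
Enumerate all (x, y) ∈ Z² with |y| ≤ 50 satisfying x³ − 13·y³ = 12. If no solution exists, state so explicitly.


The equation is x³ - 13y³ = 12. For fixed y, x³ = 13·y³ + 12, so a solution requires the RHS to be a perfect cube.
Strategy: iterate y from -50 to 50, compute RHS = 13·y³ + 12, and check whether it is a (positive or negative) perfect cube.
Check small values of y:
  y = 0: RHS = 12 is not a perfect cube.
  y = 1: RHS = 25 is not a perfect cube.
  y = -1: RHS = -1 = (-1)³ ⇒ x = -1 works.
  y = 2: RHS = 116 is not a perfect cube.
  y = -2: RHS = -92 is not a perfect cube.
  y = 3: RHS = 363 is not a perfect cube.
  y = -3: RHS = -339 is not a perfect cube.
Continuing the search up to |y| = 50 finds no further solutions beyond those listed.
Collected solutions: (-1, -1).

Solutions (with |y| ≤ 50): (-1, -1).


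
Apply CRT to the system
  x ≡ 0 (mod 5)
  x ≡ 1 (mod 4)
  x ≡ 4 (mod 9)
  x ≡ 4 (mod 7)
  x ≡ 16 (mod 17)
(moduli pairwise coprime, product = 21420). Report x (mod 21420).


Product of moduli M = 5 · 4 · 9 · 7 · 17 = 21420.
Merge one congruence at a time:
  Start: x ≡ 0 (mod 5).
  Combine with x ≡ 1 (mod 4); new modulus lcm = 20.
    Write x = 0 + 5·t and substitute into x ≡ 1 (mod 4): 5·t ≡ 1 − 0 = 1 (mod 4).
    Reduce coefficients mod 4: 1·t ≡ 1 (mod 4).
    So t ≡ 1 (mod 4).
    Then x = 0 + 5·1 = 5, valid modulo lcm(5, 4) = 20: x ≡ 5 (mod 20).
  Combine with x ≡ 4 (mod 9); new modulus lcm = 180.
    Write x = 5 + 20·t and substitute into x ≡ 4 (mod 9): 20·t ≡ 4 − 5 = -1 (mod 9).
    Reduce coefficients mod 9: 2·t ≡ 8 (mod 9).
    The inverse of 2 mod 9 is 5 (since 2·5 = 10 = 1·9 + 1), so t ≡ 5·8 = 40 ≡ 4 (mod 9).
    Then x = 5 + 20·4 = 85, valid modulo lcm(20, 9) = 180: x ≡ 85 (mod 180).
  Combine with x ≡ 4 (mod 7); new modulus lcm = 1260.
    Write x = 85 + 180·t and substitute into x ≡ 4 (mod 7): 180·t ≡ 4 − 85 = -81 (mod 7).
    Reduce coefficients mod 7: 5·t ≡ 3 (mod 7).
    The inverse of 5 mod 7 is 3 (since 5·3 = 15 = 2·7 + 1), so t ≡ 3·3 = 9 ≡ 2 (mod 7).
    Then x = 85 + 180·2 = 445, valid modulo lcm(180, 7) = 1260: x ≡ 445 (mod 1260).
  Combine with x ≡ 16 (mod 17); new modulus lcm = 21420.
    Write x = 445 + 1260·t and substitute into x ≡ 16 (mod 17): 1260·t ≡ 16 − 445 = -429 (mod 17).
    Reduce coefficients mod 17: 2·t ≡ 13 (mod 17).
    The inverse of 2 mod 17 is 9 (since 2·9 = 18 = 1·17 + 1), so t ≡ 9·13 = 117 ≡ 15 (mod 17).
    Then x = 445 + 1260·15 = 19345, valid modulo lcm(1260, 17) = 21420: x ≡ 19345 (mod 21420).
Verify against each original: 19345 mod 5 = 0, 19345 mod 4 = 1, 19345 mod 9 = 4, 19345 mod 7 = 4, 19345 mod 17 = 16.

x ≡ 19345 (mod 21420).


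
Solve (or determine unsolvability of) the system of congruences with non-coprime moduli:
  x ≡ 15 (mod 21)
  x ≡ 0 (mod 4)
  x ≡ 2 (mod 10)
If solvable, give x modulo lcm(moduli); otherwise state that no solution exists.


Moduli 21, 4, 10 are not pairwise coprime, so CRT works modulo lcm(m_i) when all pairwise compatibility conditions hold.
Pairwise compatibility: gcd(m_i, m_j) must divide a_i - a_j for every pair.
Merge one congruence at a time:
  Start: x ≡ 15 (mod 21).
  Combine with x ≡ 0 (mod 4): gcd(21, 4) = 1; 0 - 15 = -15, which IS divisible by 1, so compatible.
    Write x = 15 + 21·t and substitute into x ≡ 0 (mod 4): 21·t ≡ 0 − 15 = -15 (mod 4).
    Reduce coefficients mod 4: 1·t ≡ 1 (mod 4).
    So t ≡ 1 (mod 4).
    Then x = 15 + 21·1 = 36, valid modulo lcm(21, 4) = 84: x ≡ 36 (mod 84).
  Combine with x ≡ 2 (mod 10): gcd(84, 10) = 2; 2 - 36 = -34, which IS divisible by 2, so compatible.
    Write x = 36 + 84·t and substitute into x ≡ 2 (mod 10): 84·t ≡ 2 − 36 = -34 (mod 10).
    Divide the congruence (and modulus) by g = 2: 42·t ≡ -17 (mod 5).
    Reduce coefficients mod 5: 2·t ≡ 3 (mod 5).
    The inverse of 2 mod 5 is 3 (since 2·3 = 6 = 1·5 + 1), so t ≡ 3·3 = 9 ≡ 4 (mod 5).
    Then x = 36 + 84·4 = 372, valid modulo lcm(84, 10) = 420: x ≡ 372 (mod 420).
Verify: 372 mod 21 = 15, 372 mod 4 = 0, 372 mod 10 = 2.

x ≡ 372 (mod 420).


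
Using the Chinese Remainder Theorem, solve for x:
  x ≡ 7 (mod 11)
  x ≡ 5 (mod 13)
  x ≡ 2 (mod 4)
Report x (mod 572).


Moduli 11, 13, 4 are pairwise coprime; by CRT there is a unique solution modulo M = 11 · 13 · 4 = 572.
Solve pairwise, accumulating the modulus:
  Start with x ≡ 7 (mod 11).
  Combine with x ≡ 5 (mod 13): since gcd(11, 13) = 1, we get a unique residue mod 143.
    Write x = 7 + 11·t and substitute into x ≡ 5 (mod 13): 11·t ≡ 5 − 7 = -2 (mod 13).
    Reduce coefficients mod 13: 11·t ≡ 11 (mod 13).
    The inverse of 11 mod 13 is 6 (since 11·6 = 66 = 5·13 + 1), so t ≡ 6·11 = 66 ≡ 1 (mod 13).
    Then x = 7 + 11·1 = 18, valid modulo lcm(11, 13) = 143: x ≡ 18 (mod 143).
  Combine with x ≡ 2 (mod 4): since gcd(143, 4) = 1, we get a unique residue mod 572.
    Write x = 18 + 143·t and substitute into x ≡ 2 (mod 4): 143·t ≡ 2 − 18 = -16 (mod 4).
    Reduce coefficients mod 4: 3·t ≡ 0 (mod 4).
    The inverse of 3 mod 4 is 3 (since 3·3 = 9 = 2·4 + 1), so t ≡ 3·0 = 0 ≡ 0 (mod 4).
    Then x = 18 + 143·0 = 18, valid modulo lcm(143, 4) = 572: x ≡ 18 (mod 572).
Verify: 18 mod 11 = 7 ✓, 18 mod 13 = 5 ✓, 18 mod 4 = 2 ✓.

x ≡ 18 (mod 572).


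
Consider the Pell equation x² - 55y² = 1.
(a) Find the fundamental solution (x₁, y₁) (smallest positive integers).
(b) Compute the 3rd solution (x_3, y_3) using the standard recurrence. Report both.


Step 1: Find the fundamental solution (x₁, y₁) of x² - 55y² = 1.
  Expand √55 as a continued fraction. a₀ = ⌊√55⌋ = 7; iterate m_{k+1} = d_k·a_k − m_k, d_{k+1} = (55 − m_{k+1}²)/d_k, a_{k+1} = ⌊(a₀ + m_{k+1})/d_{k+1}⌋ (starting m₀ = 0, d₀ = 1), with convergents p_k = a_k·p_{k-1} + p_{k-2}, q_k = a_k·q_{k-1} + q_{k-2} (p₋₁ = 1, q₋₁ = 0):
  k = 0: a₀ = 7; p₀/q₀ = 7/1; p₀² − 55·q₀² = 49 − 55 = -6.
  k = 1: m = 7, d = 6, a = ⌊(7 + 7)/6⌋ = 2; p/q = (2·7 + 1)/(2·1 + 0) = 15/2; p² − 55·q² = 225 − 220 = 5.
  k = 2: m = 5, d = 5, a = ⌊(7 + 5)/5⌋ = 2; p/q = (2·15 + 7)/(2·2 + 1) = 37/5; p² − 55·q² = 1369 − 1375 = -6.
  k = 3: m = 5, d = 6, a = ⌊(7 + 5)/6⌋ = 2; p/q = (2·37 + 15)/(2·5 + 2) = 89/12; p² − 55·q² = 7921 − 7920 = 1.
  The first convergent with p² − 55·q² = 1 gives the fundamental solution (x₁, y₁) = (89, 12).
Step 2: Apply the recurrence (x_{n+1}, y_{n+1}) = (x₁x_n + 55y₁y_n, x₁y_n + y₁x_n) repeatedly.
  From (x_1, y_1) = (89, 12): x_2 = 89·89 + 55·12·12 = 15841; y_2 = 89·12 + 12·89 = 2136.
  From (x_2, y_2) = (15841, 2136): x_3 = 89·15841 + 55·12·2136 = 2819609; y_3 = 89·2136 + 12·15841 = 380196.
Step 3: Verify x_3² - 55·y_3² = 7950194912881 - 7950194912880 = 1 (should be 1). ✓

(x_1, y_1) = (89, 12); (x_3, y_3) = (2819609, 380196).


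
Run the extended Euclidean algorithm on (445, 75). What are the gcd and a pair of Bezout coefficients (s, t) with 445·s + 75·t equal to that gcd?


Euclidean algorithm on (445, 75) — divide until remainder is 0:
  445 = 5 · 75 + 70
  75 = 1 · 70 + 5
  70 = 14 · 5 + 0
gcd(445, 75) = 5.
Track Bezout coefficients alongside the remainders: start with r₀ = 445 = a·1 + b·0 (s = 1, t = 0) and r₁ = 75 = a·0 + b·1 (s = 0, t = 1); each new remainder r_{k+1} = r_{k-1} − q_k·r_k inherits s_{k+1} = s_{k-1} − q_k·s_k, t_{k+1} = t_{k-1} − q_k·t_k, so r_k = a·s_k + b·t_k at every step:
  q = 5: r = 70, s = 1 − 5·0 = 1, t = 0 − 5·1 = -5  (check: 445·1 + 75·(-5) = 70)
  q = 1: r = 5, s = 0 − 1·1 = -1, t = 1 − 1·(-5) = 6  (check: 445·(-1) + 75·6 = 5)
The row with r = 5 (the gcd) gives the Bezout coefficients s = -1, t = 6.
Result: 445 · (-1) + 75 · (6) = 5.

gcd(445, 75) = 5; s = -1, t = 6 (check: 445·(-1) + 75·6 = 5).


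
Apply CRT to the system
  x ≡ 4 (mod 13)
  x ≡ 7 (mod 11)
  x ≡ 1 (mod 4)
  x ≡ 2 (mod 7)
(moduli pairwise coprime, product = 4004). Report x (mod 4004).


Product of moduli M = 13 · 11 · 4 · 7 = 4004.
Merge one congruence at a time:
  Start: x ≡ 4 (mod 13).
  Combine with x ≡ 7 (mod 11); new modulus lcm = 143.
    Write x = 4 + 13·t and substitute into x ≡ 7 (mod 11): 13·t ≡ 7 − 4 = 3 (mod 11).
    Reduce coefficients mod 11: 2·t ≡ 3 (mod 11).
    The inverse of 2 mod 11 is 6 (since 2·6 = 12 = 1·11 + 1), so t ≡ 6·3 = 18 ≡ 7 (mod 11).
    Then x = 4 + 13·7 = 95, valid modulo lcm(13, 11) = 143: x ≡ 95 (mod 143).
  Combine with x ≡ 1 (mod 4); new modulus lcm = 572.
    Write x = 95 + 143·t and substitute into x ≡ 1 (mod 4): 143·t ≡ 1 − 95 = -94 (mod 4).
    Reduce coefficients mod 4: 3·t ≡ 2 (mod 4).
    The inverse of 3 mod 4 is 3 (since 3·3 = 9 = 2·4 + 1), so t ≡ 3·2 = 6 ≡ 2 (mod 4).
    Then x = 95 + 143·2 = 381, valid modulo lcm(143, 4) = 572: x ≡ 381 (mod 572).
  Combine with x ≡ 2 (mod 7); new modulus lcm = 4004.
    Write x = 381 + 572·t and substitute into x ≡ 2 (mod 7): 572·t ≡ 2 − 381 = -379 (mod 7).
    Reduce coefficients mod 7: 5·t ≡ 6 (mod 7).
    The inverse of 5 mod 7 is 3 (since 5·3 = 15 = 2·7 + 1), so t ≡ 3·6 = 18 ≡ 4 (mod 7).
    Then x = 381 + 572·4 = 2669, valid modulo lcm(572, 7) = 4004: x ≡ 2669 (mod 4004).
Verify against each original: 2669 mod 13 = 4, 2669 mod 11 = 7, 2669 mod 4 = 1, 2669 mod 7 = 2.

x ≡ 2669 (mod 4004).


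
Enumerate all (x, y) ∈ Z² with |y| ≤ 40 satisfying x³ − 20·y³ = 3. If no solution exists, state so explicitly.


The equation is x³ - 20y³ = 3. For fixed y, x³ = 20·y³ + 3, so a solution requires the RHS to be a perfect cube.
Strategy: iterate y from -40 to 40, compute RHS = 20·y³ + 3, and check whether it is a (positive or negative) perfect cube.
Check small values of y:
  y = 0: RHS = 3 is not a perfect cube.
  y = 1: RHS = 23 is not a perfect cube.
  y = -1: RHS = -17 is not a perfect cube.
  y = 2: RHS = 163 is not a perfect cube.
  y = -2: RHS = -157 is not a perfect cube.
  y = 3: RHS = 543 is not a perfect cube.
  y = -3: RHS = -537 is not a perfect cube.
Continuing the search up to |y| = 40 finds no solutions either.
No (x, y) in the scanned range satisfies the equation.

No integer solutions with |y| ≤ 40.


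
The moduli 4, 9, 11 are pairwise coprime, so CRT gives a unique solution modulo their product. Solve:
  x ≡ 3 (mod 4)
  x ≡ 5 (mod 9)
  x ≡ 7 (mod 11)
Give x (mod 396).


Moduli 4, 9, 11 are pairwise coprime; by CRT there is a unique solution modulo M = 4 · 9 · 11 = 396.
Solve pairwise, accumulating the modulus:
  Start with x ≡ 3 (mod 4).
  Combine with x ≡ 5 (mod 9): since gcd(4, 9) = 1, we get a unique residue mod 36.
    Write x = 3 + 4·t and substitute into x ≡ 5 (mod 9): 4·t ≡ 5 − 3 = 2 (mod 9).
    The inverse of 4 mod 9 is 7 (since 4·7 = 28 = 3·9 + 1), so t ≡ 7·2 = 14 ≡ 5 (mod 9).
    Then x = 3 + 4·5 = 23, valid modulo lcm(4, 9) = 36: x ≡ 23 (mod 36).
  Combine with x ≡ 7 (mod 11): since gcd(36, 11) = 1, we get a unique residue mod 396.
    Write x = 23 + 36·t and substitute into x ≡ 7 (mod 11): 36·t ≡ 7 − 23 = -16 (mod 11).
    Reduce coefficients mod 11: 3·t ≡ 6 (mod 11).
    The inverse of 3 mod 11 is 4 (since 3·4 = 12 = 1·11 + 1), so t ≡ 4·6 = 24 ≡ 2 (mod 11).
    Then x = 23 + 36·2 = 95, valid modulo lcm(36, 11) = 396: x ≡ 95 (mod 396).
Verify: 95 mod 4 = 3 ✓, 95 mod 9 = 5 ✓, 95 mod 11 = 7 ✓.

x ≡ 95 (mod 396).


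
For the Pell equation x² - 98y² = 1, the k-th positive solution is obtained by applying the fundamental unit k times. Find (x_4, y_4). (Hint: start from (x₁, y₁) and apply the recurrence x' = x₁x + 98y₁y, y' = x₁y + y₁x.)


Step 1: Find the fundamental solution (x₁, y₁) of x² - 98y² = 1.
  Expand √98 as a continued fraction. a₀ = ⌊√98⌋ = 9; iterate m_{k+1} = d_k·a_k − m_k, d_{k+1} = (98 − m_{k+1}²)/d_k, a_{k+1} = ⌊(a₀ + m_{k+1})/d_{k+1}⌋ (starting m₀ = 0, d₀ = 1), with convergents p_k = a_k·p_{k-1} + p_{k-2}, q_k = a_k·q_{k-1} + q_{k-2} (p₋₁ = 1, q₋₁ = 0):
  k = 0: a₀ = 9; p₀/q₀ = 9/1; p₀² − 98·q₀² = 81 − 98 = -17.
  k = 1: m = 9, d = 17, a = ⌊(9 + 9)/17⌋ = 1; p/q = (1·9 + 1)/(1·1 + 0) = 10/1; p² − 98·q² = 100 − 98 = 2.
  k = 2: m = 8, d = 2, a = ⌊(9 + 8)/2⌋ = 8; p/q = (8·10 + 9)/(8·1 + 1) = 89/9; p² − 98·q² = 7921 − 7938 = -17.
  k = 3: m = 8, d = 17, a = ⌊(9 + 8)/17⌋ = 1; p/q = (1·89 + 10)/(1·9 + 1) = 99/10; p² − 98·q² = 9801 − 9800 = 1.
  The first convergent with p² − 98·q² = 1 gives the fundamental solution (x₁, y₁) = (99, 10).
Step 2: Apply the recurrence (x_{n+1}, y_{n+1}) = (x₁x_n + 98y₁y_n, x₁y_n + y₁x_n) repeatedly.
  From (x_1, y_1) = (99, 10): x_2 = 99·99 + 98·10·10 = 19601; y_2 = 99·10 + 10·99 = 1980.
  From (x_2, y_2) = (19601, 1980): x_3 = 99·19601 + 98·10·1980 = 3880899; y_3 = 99·1980 + 10·19601 = 392030.
  From (x_3, y_3) = (3880899, 392030): x_4 = 99·3880899 + 98·10·392030 = 768398401; y_4 = 99·392030 + 10·3880899 = 77619960.
Step 3: Verify x_4² - 98·y_4² = 590436102659356801 - 590436102659356800 = 1 (should be 1). ✓

(x_1, y_1) = (99, 10); (x_4, y_4) = (768398401, 77619960).


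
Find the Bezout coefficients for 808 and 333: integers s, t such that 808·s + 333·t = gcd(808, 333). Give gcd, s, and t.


Euclidean algorithm on (808, 333) — divide until remainder is 0:
  808 = 2 · 333 + 142
  333 = 2 · 142 + 49
  142 = 2 · 49 + 44
  49 = 1 · 44 + 5
  44 = 8 · 5 + 4
  5 = 1 · 4 + 1
  4 = 4 · 1 + 0
gcd(808, 333) = 1.
Track Bezout coefficients alongside the remainders: start with r₀ = 808 = a·1 + b·0 (s = 1, t = 0) and r₁ = 333 = a·0 + b·1 (s = 0, t = 1); each new remainder r_{k+1} = r_{k-1} − q_k·r_k inherits s_{k+1} = s_{k-1} − q_k·s_k, t_{k+1} = t_{k-1} − q_k·t_k, so r_k = a·s_k + b·t_k at every step:
  q = 2: r = 142, s = 1 − 2·0 = 1, t = 0 − 2·1 = -2  (check: 808·1 + 333·(-2) = 142)
  q = 2: r = 49, s = 0 − 2·1 = -2, t = 1 − 2·(-2) = 5  (check: 808·(-2) + 333·5 = 49)
  q = 2: r = 44, s = 1 − 2·(-2) = 5, t = -2 − 2·5 = -12  (check: 808·5 + 333·(-12) = 44)
  q = 1: r = 5, s = -2 − 1·5 = -7, t = 5 − 1·(-12) = 17  (check: 808·(-7) + 333·17 = 5)
  q = 8: r = 4, s = 5 − 8·(-7) = 61, t = -12 − 8·17 = -148  (check: 808·61 + 333·(-148) = 4)
  q = 1: r = 1, s = -7 − 1·61 = -68, t = 17 − 1·(-148) = 165  (check: 808·(-68) + 333·165 = 1)
The row with r = 1 (the gcd) gives the Bezout coefficients s = -68, t = 165.
Result: 808 · (-68) + 333 · (165) = 1.

gcd(808, 333) = 1; s = -68, t = 165 (check: 808·(-68) + 333·165 = 1).


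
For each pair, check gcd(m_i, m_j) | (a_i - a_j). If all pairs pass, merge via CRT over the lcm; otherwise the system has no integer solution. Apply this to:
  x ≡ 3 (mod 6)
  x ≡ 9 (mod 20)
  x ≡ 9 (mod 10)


Moduli 6, 20, 10 are not pairwise coprime, so CRT works modulo lcm(m_i) when all pairwise compatibility conditions hold.
Pairwise compatibility: gcd(m_i, m_j) must divide a_i - a_j for every pair.
Merge one congruence at a time:
  Start: x ≡ 3 (mod 6).
  Combine with x ≡ 9 (mod 20): gcd(6, 20) = 2; 9 - 3 = 6, which IS divisible by 2, so compatible.
    Write x = 3 + 6·t and substitute into x ≡ 9 (mod 20): 6·t ≡ 9 − 3 = 6 (mod 20).
    Divide the congruence (and modulus) by g = 2: 3·t ≡ 3 (mod 10).
    The inverse of 3 mod 10 is 7 (since 3·7 = 21 = 2·10 + 1), so t ≡ 7·3 = 21 ≡ 1 (mod 10).
    Then x = 3 + 6·1 = 9, valid modulo lcm(6, 20) = 60: x ≡ 9 (mod 60).
  Combine with x ≡ 9 (mod 10): gcd(60, 10) = 10; 9 - 9 = 0, which IS divisible by 10, so compatible.
    Write x = 9 + 60·t and substitute into x ≡ 9 (mod 10): 60·t ≡ 9 − 9 = 0 (mod 10).
    Divide the congruence (and modulus) by g = 10: 6·t ≡ 0 (mod 1).
    Modulo 1 every t works; take t = 0.
    Then x = 9 + 60·0 = 9, valid modulo lcm(60, 10) = 60: x ≡ 9 (mod 60).
Verify: 9 mod 6 = 3, 9 mod 20 = 9, 9 mod 10 = 9.

x ≡ 9 (mod 60).


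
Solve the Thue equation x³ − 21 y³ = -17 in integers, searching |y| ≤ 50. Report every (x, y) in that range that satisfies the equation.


The equation is x³ - 21y³ = -17. For fixed y, x³ = 21·y³ − 17, so a solution requires the RHS to be a perfect cube.
Strategy: iterate y from -50 to 50, compute RHS = 21·y³ − 17, and check whether it is a (positive or negative) perfect cube.
Check small values of y:
  y = 0: RHS = -17 is not a perfect cube.
  y = 1: RHS = 4 is not a perfect cube.
  y = -1: RHS = -38 is not a perfect cube.
  y = 2: RHS = 151 is not a perfect cube.
  y = -2: RHS = -185 is not a perfect cube.
  y = 3: RHS = 550 is not a perfect cube.
  y = -3: RHS = -584 is not a perfect cube.
Continuing the search up to |y| = 50 finds no solutions either.
No (x, y) in the scanned range satisfies the equation.

No integer solutions with |y| ≤ 50.


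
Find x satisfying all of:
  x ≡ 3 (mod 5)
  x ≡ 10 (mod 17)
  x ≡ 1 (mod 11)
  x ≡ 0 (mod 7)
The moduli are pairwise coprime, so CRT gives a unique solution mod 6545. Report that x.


Product of moduli M = 5 · 17 · 11 · 7 = 6545.
Merge one congruence at a time:
  Start: x ≡ 3 (mod 5).
  Combine with x ≡ 10 (mod 17); new modulus lcm = 85.
    Write x = 3 + 5·t and substitute into x ≡ 10 (mod 17): 5·t ≡ 10 − 3 = 7 (mod 17).
    The inverse of 5 mod 17 is 7 (since 5·7 = 35 = 2·17 + 1), so t ≡ 7·7 = 49 ≡ 15 (mod 17).
    Then x = 3 + 5·15 = 78, valid modulo lcm(5, 17) = 85: x ≡ 78 (mod 85).
  Combine with x ≡ 1 (mod 11); new modulus lcm = 935.
    Write x = 78 + 85·t and substitute into x ≡ 1 (mod 11): 85·t ≡ 1 − 78 = -77 (mod 11).
    Reduce coefficients mod 11: 8·t ≡ 0 (mod 11).
    The inverse of 8 mod 11 is 7 (since 8·7 = 56 = 5·11 + 1), so t ≡ 7·0 = 0 ≡ 0 (mod 11).
    Then x = 78 + 85·0 = 78, valid modulo lcm(85, 11) = 935: x ≡ 78 (mod 935).
  Combine with x ≡ 0 (mod 7); new modulus lcm = 6545.
    Write x = 78 + 935·t and substitute into x ≡ 0 (mod 7): 935·t ≡ 0 − 78 = -78 (mod 7).
    Reduce coefficients mod 7: 4·t ≡ 6 (mod 7).
    The inverse of 4 mod 7 is 2 (since 4·2 = 8 = 1·7 + 1), so t ≡ 2·6 = 12 ≡ 5 (mod 7).
    Then x = 78 + 935·5 = 4753, valid modulo lcm(935, 7) = 6545: x ≡ 4753 (mod 6545).
Verify against each original: 4753 mod 5 = 3, 4753 mod 17 = 10, 4753 mod 11 = 1, 4753 mod 7 = 0.

x ≡ 4753 (mod 6545).


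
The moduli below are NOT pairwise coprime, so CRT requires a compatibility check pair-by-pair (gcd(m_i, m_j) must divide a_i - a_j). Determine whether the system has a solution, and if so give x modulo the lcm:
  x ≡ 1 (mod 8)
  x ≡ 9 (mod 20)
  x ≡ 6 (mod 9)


Moduli 8, 20, 9 are not pairwise coprime, so CRT works modulo lcm(m_i) when all pairwise compatibility conditions hold.
Pairwise compatibility: gcd(m_i, m_j) must divide a_i - a_j for every pair.
Merge one congruence at a time:
  Start: x ≡ 1 (mod 8).
  Combine with x ≡ 9 (mod 20): gcd(8, 20) = 4; 9 - 1 = 8, which IS divisible by 4, so compatible.
    Write x = 1 + 8·t and substitute into x ≡ 9 (mod 20): 8·t ≡ 9 − 1 = 8 (mod 20).
    Divide the congruence (and modulus) by g = 4: 2·t ≡ 2 (mod 5).
    The inverse of 2 mod 5 is 3 (since 2·3 = 6 = 1·5 + 1), so t ≡ 3·2 = 6 ≡ 1 (mod 5).
    Then x = 1 + 8·1 = 9, valid modulo lcm(8, 20) = 40: x ≡ 9 (mod 40).
  Combine with x ≡ 6 (mod 9): gcd(40, 9) = 1; 6 - 9 = -3, which IS divisible by 1, so compatible.
    Write x = 9 + 40·t and substitute into x ≡ 6 (mod 9): 40·t ≡ 6 − 9 = -3 (mod 9).
    Reduce coefficients mod 9: 4·t ≡ 6 (mod 9).
    The inverse of 4 mod 9 is 7 (since 4·7 = 28 = 3·9 + 1), so t ≡ 7·6 = 42 ≡ 6 (mod 9).
    Then x = 9 + 40·6 = 249, valid modulo lcm(40, 9) = 360: x ≡ 249 (mod 360).
Verify: 249 mod 8 = 1, 249 mod 20 = 9, 249 mod 9 = 6.

x ≡ 249 (mod 360).


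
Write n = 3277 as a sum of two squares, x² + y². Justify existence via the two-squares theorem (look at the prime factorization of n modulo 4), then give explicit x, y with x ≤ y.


Step 1: Factor n = 3277 = 29 · 113.
Step 2: Check the mod-4 condition on each prime factor: 29 ≡ 1 (mod 4), exponent 1; 113 ≡ 1 (mod 4), exponent 1.
All primes ≡ 3 (mod 4) appear to even exponent (or don't appear), so by the two-squares theorem n IS expressible as a sum of two squares.
Step 3: Build a representation. Here n = 29 · 113 is a product of primes ≡ 1 (mod 4). Each prime p ≡ 1 (mod 4) is itself a sum of two squares; find a² by testing p − a² for a perfect square:
  29: 29 − 1² = 28, 29 − 2² = 25 = 5² ⇒ 29 = 2² + 5².
  113: 113 − 1² = 112, 113 − 2² = 109, 113 − 3² = 104, 113 − 4² = 97, 113 − 5² = 88, 113 − 6² = 77, 113 − 7² = 64 = 8² ⇒ 113 = 7² + 8².
  Combine using the Brahmagupta–Fibonacci identity (a² + b²)(c² + d²) = (ac − bd)² + (ad + bc)² = (ac + bd)² + (ad − bc)²:
  29 · 113 = 3277: from (2² + 5²)(7² + 8²), take (2·7 − 5·8, 2·8 + 5·7) = (14 − 40, 16 + 35) = (-26, 51); dropping signs (only squares matter) gives (26, 51); check 26² + 51² = 676 + 2601 = 3277 ✓.
Step 4: Order so x ≤ y and verify: 26² + 51² = 676 + 2601 = 3277 = n. ✓

n = 3277 = 26² + 51² (one valid representation with x ≤ y).


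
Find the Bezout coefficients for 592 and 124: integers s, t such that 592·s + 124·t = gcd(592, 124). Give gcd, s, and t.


Euclidean algorithm on (592, 124) — divide until remainder is 0:
  592 = 4 · 124 + 96
  124 = 1 · 96 + 28
  96 = 3 · 28 + 12
  28 = 2 · 12 + 4
  12 = 3 · 4 + 0
gcd(592, 124) = 4.
Track Bezout coefficients alongside the remainders: start with r₀ = 592 = a·1 + b·0 (s = 1, t = 0) and r₁ = 124 = a·0 + b·1 (s = 0, t = 1); each new remainder r_{k+1} = r_{k-1} − q_k·r_k inherits s_{k+1} = s_{k-1} − q_k·s_k, t_{k+1} = t_{k-1} − q_k·t_k, so r_k = a·s_k + b·t_k at every step:
  q = 4: r = 96, s = 1 − 4·0 = 1, t = 0 − 4·1 = -4  (check: 592·1 + 124·(-4) = 96)
  q = 1: r = 28, s = 0 − 1·1 = -1, t = 1 − 1·(-4) = 5  (check: 592·(-1) + 124·5 = 28)
  q = 3: r = 12, s = 1 − 3·(-1) = 4, t = -4 − 3·5 = -19  (check: 592·4 + 124·(-19) = 12)
  q = 2: r = 4, s = -1 − 2·4 = -9, t = 5 − 2·(-19) = 43  (check: 592·(-9) + 124·43 = 4)
The row with r = 4 (the gcd) gives the Bezout coefficients s = -9, t = 43.
Result: 592 · (-9) + 124 · (43) = 4.

gcd(592, 124) = 4; s = -9, t = 43 (check: 592·(-9) + 124·43 = 4).


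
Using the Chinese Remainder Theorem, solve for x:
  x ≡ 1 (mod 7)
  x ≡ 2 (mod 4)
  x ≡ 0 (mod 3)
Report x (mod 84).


Moduli 7, 4, 3 are pairwise coprime; by CRT there is a unique solution modulo M = 7 · 4 · 3 = 84.
Solve pairwise, accumulating the modulus:
  Start with x ≡ 1 (mod 7).
  Combine with x ≡ 2 (mod 4): since gcd(7, 4) = 1, we get a unique residue mod 28.
    Write x = 1 + 7·t and substitute into x ≡ 2 (mod 4): 7·t ≡ 2 − 1 = 1 (mod 4).
    Reduce coefficients mod 4: 3·t ≡ 1 (mod 4).
    The inverse of 3 mod 4 is 3 (since 3·3 = 9 = 2·4 + 1), so t ≡ 3·1 = 3 ≡ 3 (mod 4).
    Then x = 1 + 7·3 = 22, valid modulo lcm(7, 4) = 28: x ≡ 22 (mod 28).
  Combine with x ≡ 0 (mod 3): since gcd(28, 3) = 1, we get a unique residue mod 84.
    Write x = 22 + 28·t and substitute into x ≡ 0 (mod 3): 28·t ≡ 0 − 22 = -22 (mod 3).
    Reduce coefficients mod 3: 1·t ≡ 2 (mod 3).
    So t ≡ 2 (mod 3).
    Then x = 22 + 28·2 = 78, valid modulo lcm(28, 3) = 84: x ≡ 78 (mod 84).
Verify: 78 mod 7 = 1 ✓, 78 mod 4 = 2 ✓, 78 mod 3 = 0 ✓.

x ≡ 78 (mod 84).


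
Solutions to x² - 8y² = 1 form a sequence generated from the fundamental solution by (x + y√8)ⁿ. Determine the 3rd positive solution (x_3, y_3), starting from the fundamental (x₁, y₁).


Step 1: Find the fundamental solution (x₁, y₁) of x² - 8y² = 1.
  Expand √8 as a continued fraction. a₀ = ⌊√8⌋ = 2; iterate m_{k+1} = d_k·a_k − m_k, d_{k+1} = (8 − m_{k+1}²)/d_k, a_{k+1} = ⌊(a₀ + m_{k+1})/d_{k+1}⌋ (starting m₀ = 0, d₀ = 1), with convergents p_k = a_k·p_{k-1} + p_{k-2}, q_k = a_k·q_{k-1} + q_{k-2} (p₋₁ = 1, q₋₁ = 0):
  k = 0: a₀ = 2; p₀/q₀ = 2/1; p₀² − 8·q₀² = 4 − 8 = -4.
  k = 1: m = 2, d = 4, a = ⌊(2 + 2)/4⌋ = 1; p/q = (1·2 + 1)/(1·1 + 0) = 3/1; p² − 8·q² = 9 − 8 = 1.
  The first convergent with p² − 8·q² = 1 gives the fundamental solution (x₁, y₁) = (3, 1).
Step 2: Apply the recurrence (x_{n+1}, y_{n+1}) = (x₁x_n + 8y₁y_n, x₁y_n + y₁x_n) repeatedly.
  From (x_1, y_1) = (3, 1): x_2 = 3·3 + 8·1·1 = 17; y_2 = 3·1 + 1·3 = 6.
  From (x_2, y_2) = (17, 6): x_3 = 3·17 + 8·1·6 = 99; y_3 = 3·6 + 1·17 = 35.
Step 3: Verify x_3² - 8·y_3² = 9801 - 9800 = 1 (should be 1). ✓

(x_1, y_1) = (3, 1); (x_3, y_3) = (99, 35).


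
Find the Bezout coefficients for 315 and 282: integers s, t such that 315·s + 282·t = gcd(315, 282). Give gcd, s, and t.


Euclidean algorithm on (315, 282) — divide until remainder is 0:
  315 = 1 · 282 + 33
  282 = 8 · 33 + 18
  33 = 1 · 18 + 15
  18 = 1 · 15 + 3
  15 = 5 · 3 + 0
gcd(315, 282) = 3.
Track Bezout coefficients alongside the remainders: start with r₀ = 315 = a·1 + b·0 (s = 1, t = 0) and r₁ = 282 = a·0 + b·1 (s = 0, t = 1); each new remainder r_{k+1} = r_{k-1} − q_k·r_k inherits s_{k+1} = s_{k-1} − q_k·s_k, t_{k+1} = t_{k-1} − q_k·t_k, so r_k = a·s_k + b·t_k at every step:
  q = 1: r = 33, s = 1 − 1·0 = 1, t = 0 − 1·1 = -1  (check: 315·1 + 282·(-1) = 33)
  q = 8: r = 18, s = 0 − 8·1 = -8, t = 1 − 8·(-1) = 9  (check: 315·(-8) + 282·9 = 18)
  q = 1: r = 15, s = 1 − 1·(-8) = 9, t = -1 − 1·9 = -10  (check: 315·9 + 282·(-10) = 15)
  q = 1: r = 3, s = -8 − 1·9 = -17, t = 9 − 1·(-10) = 19  (check: 315·(-17) + 282·19 = 3)
The row with r = 3 (the gcd) gives the Bezout coefficients s = -17, t = 19.
Result: 315 · (-17) + 282 · (19) = 3.

gcd(315, 282) = 3; s = -17, t = 19 (check: 315·(-17) + 282·19 = 3).


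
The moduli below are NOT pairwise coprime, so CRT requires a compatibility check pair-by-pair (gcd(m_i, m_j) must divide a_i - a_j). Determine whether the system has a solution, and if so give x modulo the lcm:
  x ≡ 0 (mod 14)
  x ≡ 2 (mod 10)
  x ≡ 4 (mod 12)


Moduli 14, 10, 12 are not pairwise coprime, so CRT works modulo lcm(m_i) when all pairwise compatibility conditions hold.
Pairwise compatibility: gcd(m_i, m_j) must divide a_i - a_j for every pair.
Merge one congruence at a time:
  Start: x ≡ 0 (mod 14).
  Combine with x ≡ 2 (mod 10): gcd(14, 10) = 2; 2 - 0 = 2, which IS divisible by 2, so compatible.
    Write x = 0 + 14·t and substitute into x ≡ 2 (mod 10): 14·t ≡ 2 − 0 = 2 (mod 10).
    Divide the congruence (and modulus) by g = 2: 7·t ≡ 1 (mod 5).
    Reduce coefficients mod 5: 2·t ≡ 1 (mod 5).
    The inverse of 2 mod 5 is 3 (since 2·3 = 6 = 1·5 + 1), so t ≡ 3·1 = 3 ≡ 3 (mod 5).
    Then x = 0 + 14·3 = 42, valid modulo lcm(14, 10) = 70: x ≡ 42 (mod 70).
  Combine with x ≡ 4 (mod 12): gcd(70, 12) = 2; 4 - 42 = -38, which IS divisible by 2, so compatible.
    Write x = 42 + 70·t and substitute into x ≡ 4 (mod 12): 70·t ≡ 4 − 42 = -38 (mod 12).
    Divide the congruence (and modulus) by g = 2: 35·t ≡ -19 (mod 6).
    Reduce coefficients mod 6: 5·t ≡ 5 (mod 6).
    The inverse of 5 mod 6 is 5 (since 5·5 = 25 = 4·6 + 1), so t ≡ 5·5 = 25 ≡ 1 (mod 6).
    Then x = 42 + 70·1 = 112, valid modulo lcm(70, 12) = 420: x ≡ 112 (mod 420).
Verify: 112 mod 14 = 0, 112 mod 10 = 2, 112 mod 12 = 4.

x ≡ 112 (mod 420).


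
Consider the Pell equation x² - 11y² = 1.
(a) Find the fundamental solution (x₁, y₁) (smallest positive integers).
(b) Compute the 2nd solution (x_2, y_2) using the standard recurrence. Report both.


Step 1: Find the fundamental solution (x₁, y₁) of x² - 11y² = 1.
  Expand √11 as a continued fraction. a₀ = ⌊√11⌋ = 3; iterate m_{k+1} = d_k·a_k − m_k, d_{k+1} = (11 − m_{k+1}²)/d_k, a_{k+1} = ⌊(a₀ + m_{k+1})/d_{k+1}⌋ (starting m₀ = 0, d₀ = 1), with convergents p_k = a_k·p_{k-1} + p_{k-2}, q_k = a_k·q_{k-1} + q_{k-2} (p₋₁ = 1, q₋₁ = 0):
  k = 0: a₀ = 3; p₀/q₀ = 3/1; p₀² − 11·q₀² = 9 − 11 = -2.
  k = 1: m = 3, d = 2, a = ⌊(3 + 3)/2⌋ = 3; p/q = (3·3 + 1)/(3·1 + 0) = 10/3; p² − 11·q² = 100 − 99 = 1.
  The first convergent with p² − 11·q² = 1 gives the fundamental solution (x₁, y₁) = (10, 3).
Step 2: Apply the recurrence (x_{n+1}, y_{n+1}) = (x₁x_n + 11y₁y_n, x₁y_n + y₁x_n) repeatedly.
  From (x_1, y_1) = (10, 3): x_2 = 10·10 + 11·3·3 = 199; y_2 = 10·3 + 3·10 = 60.
Step 3: Verify x_2² - 11·y_2² = 39601 - 39600 = 1 (should be 1). ✓

(x_1, y_1) = (10, 3); (x_2, y_2) = (199, 60).
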